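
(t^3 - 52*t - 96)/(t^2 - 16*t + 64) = (t^2 + 8*t + 12)/(t - 8)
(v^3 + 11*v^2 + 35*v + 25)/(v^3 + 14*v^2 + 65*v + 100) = (v + 1)/(v + 4)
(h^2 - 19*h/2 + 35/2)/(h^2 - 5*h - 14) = (h - 5/2)/(h + 2)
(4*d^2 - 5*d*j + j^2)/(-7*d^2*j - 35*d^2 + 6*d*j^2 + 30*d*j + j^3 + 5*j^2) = (-4*d + j)/(7*d*j + 35*d + j^2 + 5*j)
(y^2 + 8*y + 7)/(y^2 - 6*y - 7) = (y + 7)/(y - 7)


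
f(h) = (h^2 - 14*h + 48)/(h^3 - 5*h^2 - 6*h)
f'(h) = (2*h - 14)/(h^3 - 5*h^2 - 6*h) + (-3*h^2 + 10*h + 6)*(h^2 - 14*h + 48)/(h^3 - 5*h^2 - 6*h)^2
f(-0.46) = 34.06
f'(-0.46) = 6.94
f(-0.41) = 34.77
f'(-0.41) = 21.74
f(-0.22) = 47.90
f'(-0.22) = 150.50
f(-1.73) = -7.70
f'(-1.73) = -14.22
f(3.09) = -0.39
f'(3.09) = 0.30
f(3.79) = -0.23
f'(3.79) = 0.16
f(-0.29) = 40.26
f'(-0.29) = 77.27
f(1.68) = -1.40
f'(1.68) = 1.58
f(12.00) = 0.03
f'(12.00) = 0.00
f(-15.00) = -0.11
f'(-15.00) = -0.01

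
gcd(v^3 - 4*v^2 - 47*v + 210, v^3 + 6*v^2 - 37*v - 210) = v^2 + v - 42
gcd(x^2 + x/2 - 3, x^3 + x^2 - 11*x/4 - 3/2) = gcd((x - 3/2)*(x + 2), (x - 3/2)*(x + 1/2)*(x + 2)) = x^2 + x/2 - 3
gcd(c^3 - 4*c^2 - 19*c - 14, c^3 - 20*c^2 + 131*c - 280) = c - 7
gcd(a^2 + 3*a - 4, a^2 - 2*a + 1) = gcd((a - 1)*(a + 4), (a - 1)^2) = a - 1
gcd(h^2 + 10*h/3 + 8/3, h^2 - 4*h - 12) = h + 2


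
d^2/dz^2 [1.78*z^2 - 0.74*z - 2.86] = 3.56000000000000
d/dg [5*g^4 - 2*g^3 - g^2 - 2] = 2*g*(10*g^2 - 3*g - 1)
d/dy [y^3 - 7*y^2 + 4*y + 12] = 3*y^2 - 14*y + 4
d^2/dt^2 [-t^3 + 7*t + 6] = -6*t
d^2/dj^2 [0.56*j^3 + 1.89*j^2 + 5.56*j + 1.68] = 3.36*j + 3.78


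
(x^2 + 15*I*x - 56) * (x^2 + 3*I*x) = x^4 + 18*I*x^3 - 101*x^2 - 168*I*x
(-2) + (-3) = -5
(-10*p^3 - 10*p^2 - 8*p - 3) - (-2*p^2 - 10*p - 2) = -10*p^3 - 8*p^2 + 2*p - 1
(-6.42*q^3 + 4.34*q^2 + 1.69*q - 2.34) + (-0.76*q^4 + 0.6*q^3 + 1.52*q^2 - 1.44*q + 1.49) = -0.76*q^4 - 5.82*q^3 + 5.86*q^2 + 0.25*q - 0.85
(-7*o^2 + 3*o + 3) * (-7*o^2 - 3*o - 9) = 49*o^4 + 33*o^2 - 36*o - 27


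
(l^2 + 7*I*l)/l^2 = (l + 7*I)/l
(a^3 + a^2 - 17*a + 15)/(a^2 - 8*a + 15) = (a^2 + 4*a - 5)/(a - 5)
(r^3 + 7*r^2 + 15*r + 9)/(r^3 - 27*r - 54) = (r + 1)/(r - 6)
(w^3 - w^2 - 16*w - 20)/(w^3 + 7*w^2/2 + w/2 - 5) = 2*(w^2 - 3*w - 10)/(2*w^2 + 3*w - 5)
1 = 1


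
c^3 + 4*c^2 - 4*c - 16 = (c - 2)*(c + 2)*(c + 4)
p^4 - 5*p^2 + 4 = (p - 2)*(p - 1)*(p + 1)*(p + 2)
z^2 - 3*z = z*(z - 3)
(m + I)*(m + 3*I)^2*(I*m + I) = I*m^4 - 7*m^3 + I*m^3 - 7*m^2 - 15*I*m^2 + 9*m - 15*I*m + 9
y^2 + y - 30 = (y - 5)*(y + 6)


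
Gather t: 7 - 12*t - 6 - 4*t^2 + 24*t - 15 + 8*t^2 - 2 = 4*t^2 + 12*t - 16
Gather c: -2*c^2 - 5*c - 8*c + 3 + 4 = -2*c^2 - 13*c + 7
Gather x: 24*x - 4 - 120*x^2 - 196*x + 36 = -120*x^2 - 172*x + 32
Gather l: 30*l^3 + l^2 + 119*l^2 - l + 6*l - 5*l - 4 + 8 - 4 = 30*l^3 + 120*l^2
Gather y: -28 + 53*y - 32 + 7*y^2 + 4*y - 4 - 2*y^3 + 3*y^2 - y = -2*y^3 + 10*y^2 + 56*y - 64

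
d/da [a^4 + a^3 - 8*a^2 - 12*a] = 4*a^3 + 3*a^2 - 16*a - 12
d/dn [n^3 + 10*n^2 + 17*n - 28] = 3*n^2 + 20*n + 17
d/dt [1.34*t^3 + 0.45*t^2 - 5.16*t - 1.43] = 4.02*t^2 + 0.9*t - 5.16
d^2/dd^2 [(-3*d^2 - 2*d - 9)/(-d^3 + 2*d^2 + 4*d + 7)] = 2*(3*d^6 + 6*d^5 + 78*d^4 - 5*d^3 - 42*d^2 + 321*d + 109)/(d^9 - 6*d^8 + 19*d^6 + 84*d^5 - 12*d^4 - 253*d^3 - 630*d^2 - 588*d - 343)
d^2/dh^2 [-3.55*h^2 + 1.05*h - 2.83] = -7.10000000000000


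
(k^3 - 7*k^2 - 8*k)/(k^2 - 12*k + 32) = k*(k + 1)/(k - 4)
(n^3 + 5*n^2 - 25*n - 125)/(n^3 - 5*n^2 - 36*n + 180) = (n^2 + 10*n + 25)/(n^2 - 36)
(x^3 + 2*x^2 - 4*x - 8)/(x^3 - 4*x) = (x + 2)/x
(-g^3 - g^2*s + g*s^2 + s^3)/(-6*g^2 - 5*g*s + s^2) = (-g^2 + s^2)/(-6*g + s)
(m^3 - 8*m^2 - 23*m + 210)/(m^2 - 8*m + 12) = (m^2 - 2*m - 35)/(m - 2)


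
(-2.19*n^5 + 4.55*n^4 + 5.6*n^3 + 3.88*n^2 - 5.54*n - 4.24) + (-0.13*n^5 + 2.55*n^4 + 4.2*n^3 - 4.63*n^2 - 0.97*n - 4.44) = -2.32*n^5 + 7.1*n^4 + 9.8*n^3 - 0.75*n^2 - 6.51*n - 8.68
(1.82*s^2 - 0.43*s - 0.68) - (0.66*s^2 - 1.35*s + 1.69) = 1.16*s^2 + 0.92*s - 2.37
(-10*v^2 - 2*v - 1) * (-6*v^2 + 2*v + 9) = 60*v^4 - 8*v^3 - 88*v^2 - 20*v - 9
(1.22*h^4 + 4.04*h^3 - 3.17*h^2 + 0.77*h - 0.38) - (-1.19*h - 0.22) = 1.22*h^4 + 4.04*h^3 - 3.17*h^2 + 1.96*h - 0.16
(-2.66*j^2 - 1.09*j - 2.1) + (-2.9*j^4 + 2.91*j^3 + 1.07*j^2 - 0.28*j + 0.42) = -2.9*j^4 + 2.91*j^3 - 1.59*j^2 - 1.37*j - 1.68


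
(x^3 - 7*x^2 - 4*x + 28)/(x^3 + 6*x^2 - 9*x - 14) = (x^2 - 5*x - 14)/(x^2 + 8*x + 7)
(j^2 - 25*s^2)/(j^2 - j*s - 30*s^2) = (-j + 5*s)/(-j + 6*s)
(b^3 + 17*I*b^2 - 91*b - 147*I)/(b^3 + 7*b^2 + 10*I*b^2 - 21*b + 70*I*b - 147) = (b + 7*I)/(b + 7)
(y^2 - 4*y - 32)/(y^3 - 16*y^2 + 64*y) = (y + 4)/(y*(y - 8))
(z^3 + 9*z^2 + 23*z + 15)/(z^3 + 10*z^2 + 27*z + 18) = (z + 5)/(z + 6)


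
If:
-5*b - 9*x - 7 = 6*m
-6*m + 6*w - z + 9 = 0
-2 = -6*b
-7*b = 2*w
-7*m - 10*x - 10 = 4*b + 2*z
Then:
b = 1/3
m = 22/45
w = -7/6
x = -58/45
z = -14/15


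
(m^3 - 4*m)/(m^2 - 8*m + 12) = m*(m + 2)/(m - 6)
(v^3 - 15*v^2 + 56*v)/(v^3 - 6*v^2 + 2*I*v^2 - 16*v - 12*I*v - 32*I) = v*(v - 7)/(v^2 + 2*v*(1 + I) + 4*I)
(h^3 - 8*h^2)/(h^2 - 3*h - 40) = h^2/(h + 5)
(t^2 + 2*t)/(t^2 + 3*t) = (t + 2)/(t + 3)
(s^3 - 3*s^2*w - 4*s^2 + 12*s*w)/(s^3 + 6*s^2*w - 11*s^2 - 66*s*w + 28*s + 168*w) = s*(s - 3*w)/(s^2 + 6*s*w - 7*s - 42*w)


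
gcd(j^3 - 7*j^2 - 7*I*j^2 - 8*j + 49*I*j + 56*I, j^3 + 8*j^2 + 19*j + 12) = j + 1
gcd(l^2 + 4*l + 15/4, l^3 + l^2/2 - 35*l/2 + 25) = 1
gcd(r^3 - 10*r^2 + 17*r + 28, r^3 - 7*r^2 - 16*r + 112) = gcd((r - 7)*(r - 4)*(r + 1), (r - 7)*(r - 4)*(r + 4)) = r^2 - 11*r + 28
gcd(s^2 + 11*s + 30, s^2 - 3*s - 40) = s + 5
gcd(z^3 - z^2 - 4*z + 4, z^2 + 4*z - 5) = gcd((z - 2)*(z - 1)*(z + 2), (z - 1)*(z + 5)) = z - 1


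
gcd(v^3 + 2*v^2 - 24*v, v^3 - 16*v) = v^2 - 4*v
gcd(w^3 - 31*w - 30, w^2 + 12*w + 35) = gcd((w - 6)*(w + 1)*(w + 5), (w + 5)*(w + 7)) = w + 5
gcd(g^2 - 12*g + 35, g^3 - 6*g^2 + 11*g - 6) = 1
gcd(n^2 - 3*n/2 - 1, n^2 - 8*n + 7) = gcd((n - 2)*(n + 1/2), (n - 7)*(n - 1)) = 1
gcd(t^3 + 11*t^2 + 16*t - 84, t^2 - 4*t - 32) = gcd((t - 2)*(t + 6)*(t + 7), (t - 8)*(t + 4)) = 1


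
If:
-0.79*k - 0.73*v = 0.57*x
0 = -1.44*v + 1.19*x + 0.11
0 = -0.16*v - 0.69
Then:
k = 7.82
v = -4.31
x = -5.31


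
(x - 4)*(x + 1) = x^2 - 3*x - 4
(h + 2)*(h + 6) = h^2 + 8*h + 12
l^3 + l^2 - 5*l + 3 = (l - 1)^2*(l + 3)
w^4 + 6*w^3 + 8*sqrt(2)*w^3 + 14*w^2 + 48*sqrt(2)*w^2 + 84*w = w*(w + 6)*(w + sqrt(2))*(w + 7*sqrt(2))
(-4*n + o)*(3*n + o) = -12*n^2 - n*o + o^2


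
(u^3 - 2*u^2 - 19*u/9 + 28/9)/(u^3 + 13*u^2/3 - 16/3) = (u - 7/3)/(u + 4)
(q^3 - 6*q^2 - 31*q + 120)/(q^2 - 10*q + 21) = (q^2 - 3*q - 40)/(q - 7)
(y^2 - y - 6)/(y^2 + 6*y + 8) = (y - 3)/(y + 4)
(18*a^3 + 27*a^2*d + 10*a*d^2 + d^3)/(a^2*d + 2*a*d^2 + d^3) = (18*a^2 + 9*a*d + d^2)/(d*(a + d))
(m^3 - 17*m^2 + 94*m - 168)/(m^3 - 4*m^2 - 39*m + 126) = (m^2 - 10*m + 24)/(m^2 + 3*m - 18)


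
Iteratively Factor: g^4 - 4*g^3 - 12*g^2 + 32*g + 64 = (g - 4)*(g^3 - 12*g - 16) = (g - 4)*(g + 2)*(g^2 - 2*g - 8) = (g - 4)^2*(g + 2)*(g + 2)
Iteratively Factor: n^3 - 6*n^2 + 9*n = (n - 3)*(n^2 - 3*n) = (n - 3)^2*(n)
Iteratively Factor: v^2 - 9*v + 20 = (v - 5)*(v - 4)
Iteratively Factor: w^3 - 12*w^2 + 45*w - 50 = (w - 5)*(w^2 - 7*w + 10) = (w - 5)*(w - 2)*(w - 5)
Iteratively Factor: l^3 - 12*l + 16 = (l - 2)*(l^2 + 2*l - 8) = (l - 2)*(l + 4)*(l - 2)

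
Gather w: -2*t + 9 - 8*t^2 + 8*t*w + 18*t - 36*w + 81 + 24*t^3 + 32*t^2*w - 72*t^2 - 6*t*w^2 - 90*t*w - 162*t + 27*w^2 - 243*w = 24*t^3 - 80*t^2 - 146*t + w^2*(27 - 6*t) + w*(32*t^2 - 82*t - 279) + 90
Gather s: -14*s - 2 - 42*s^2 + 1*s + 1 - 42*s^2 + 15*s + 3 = -84*s^2 + 2*s + 2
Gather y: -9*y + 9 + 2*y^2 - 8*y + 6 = 2*y^2 - 17*y + 15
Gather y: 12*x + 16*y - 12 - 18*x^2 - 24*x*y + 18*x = -18*x^2 + 30*x + y*(16 - 24*x) - 12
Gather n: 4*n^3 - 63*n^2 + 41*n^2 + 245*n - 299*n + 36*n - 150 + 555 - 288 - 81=4*n^3 - 22*n^2 - 18*n + 36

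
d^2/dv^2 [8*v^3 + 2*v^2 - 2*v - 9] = 48*v + 4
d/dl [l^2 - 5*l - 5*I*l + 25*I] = 2*l - 5 - 5*I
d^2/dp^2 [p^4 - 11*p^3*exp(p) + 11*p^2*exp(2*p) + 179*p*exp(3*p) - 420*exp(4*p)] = -11*p^3*exp(p) + 44*p^2*exp(2*p) - 66*p^2*exp(p) + 12*p^2 + 1611*p*exp(3*p) + 88*p*exp(2*p) - 66*p*exp(p) - 6720*exp(4*p) + 1074*exp(3*p) + 22*exp(2*p)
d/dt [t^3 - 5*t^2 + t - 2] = 3*t^2 - 10*t + 1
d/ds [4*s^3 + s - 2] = 12*s^2 + 1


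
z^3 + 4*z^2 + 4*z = z*(z + 2)^2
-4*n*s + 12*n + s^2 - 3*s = (-4*n + s)*(s - 3)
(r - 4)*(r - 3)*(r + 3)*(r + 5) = r^4 + r^3 - 29*r^2 - 9*r + 180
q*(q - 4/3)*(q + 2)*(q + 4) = q^4 + 14*q^3/3 - 32*q/3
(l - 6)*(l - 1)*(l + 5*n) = l^3 + 5*l^2*n - 7*l^2 - 35*l*n + 6*l + 30*n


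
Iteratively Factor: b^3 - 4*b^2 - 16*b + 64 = (b - 4)*(b^2 - 16) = (b - 4)^2*(b + 4)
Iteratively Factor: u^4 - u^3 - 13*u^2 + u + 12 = (u - 4)*(u^3 + 3*u^2 - u - 3) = (u - 4)*(u + 1)*(u^2 + 2*u - 3) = (u - 4)*(u + 1)*(u + 3)*(u - 1)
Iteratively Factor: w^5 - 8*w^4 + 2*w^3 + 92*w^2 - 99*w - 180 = (w + 3)*(w^4 - 11*w^3 + 35*w^2 - 13*w - 60) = (w - 3)*(w + 3)*(w^3 - 8*w^2 + 11*w + 20) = (w - 3)*(w + 1)*(w + 3)*(w^2 - 9*w + 20) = (w - 4)*(w - 3)*(w + 1)*(w + 3)*(w - 5)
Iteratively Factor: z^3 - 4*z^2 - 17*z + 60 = (z + 4)*(z^2 - 8*z + 15) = (z - 5)*(z + 4)*(z - 3)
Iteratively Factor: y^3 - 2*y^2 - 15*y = (y)*(y^2 - 2*y - 15) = y*(y + 3)*(y - 5)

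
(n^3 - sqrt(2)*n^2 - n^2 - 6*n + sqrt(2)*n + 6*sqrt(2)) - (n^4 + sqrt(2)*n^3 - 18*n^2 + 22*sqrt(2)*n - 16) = -n^4 - sqrt(2)*n^3 + n^3 - sqrt(2)*n^2 + 17*n^2 - 21*sqrt(2)*n - 6*n + 6*sqrt(2) + 16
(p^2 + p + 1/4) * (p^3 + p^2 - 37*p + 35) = p^5 + 2*p^4 - 143*p^3/4 - 7*p^2/4 + 103*p/4 + 35/4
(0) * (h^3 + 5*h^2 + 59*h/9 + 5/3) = 0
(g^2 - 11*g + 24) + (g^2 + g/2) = 2*g^2 - 21*g/2 + 24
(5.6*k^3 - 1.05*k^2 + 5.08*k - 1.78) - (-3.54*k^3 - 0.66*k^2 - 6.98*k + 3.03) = 9.14*k^3 - 0.39*k^2 + 12.06*k - 4.81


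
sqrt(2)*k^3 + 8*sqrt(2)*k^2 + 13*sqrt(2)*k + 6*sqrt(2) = (k + 1)*(k + 6)*(sqrt(2)*k + sqrt(2))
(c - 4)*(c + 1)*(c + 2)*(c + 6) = c^4 + 5*c^3 - 16*c^2 - 68*c - 48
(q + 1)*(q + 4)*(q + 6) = q^3 + 11*q^2 + 34*q + 24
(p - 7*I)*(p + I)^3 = p^4 - 4*I*p^3 + 18*p^2 + 20*I*p - 7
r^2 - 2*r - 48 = (r - 8)*(r + 6)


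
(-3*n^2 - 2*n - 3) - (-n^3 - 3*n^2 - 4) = n^3 - 2*n + 1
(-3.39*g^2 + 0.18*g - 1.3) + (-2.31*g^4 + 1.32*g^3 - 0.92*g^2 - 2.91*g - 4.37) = -2.31*g^4 + 1.32*g^3 - 4.31*g^2 - 2.73*g - 5.67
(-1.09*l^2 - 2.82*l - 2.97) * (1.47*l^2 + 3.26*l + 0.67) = -1.6023*l^4 - 7.6988*l^3 - 14.2894*l^2 - 11.5716*l - 1.9899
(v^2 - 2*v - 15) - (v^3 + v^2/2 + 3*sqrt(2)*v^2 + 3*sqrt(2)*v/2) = -v^3 - 3*sqrt(2)*v^2 + v^2/2 - 3*sqrt(2)*v/2 - 2*v - 15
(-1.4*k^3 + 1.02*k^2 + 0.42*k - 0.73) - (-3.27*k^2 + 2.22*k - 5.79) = -1.4*k^3 + 4.29*k^2 - 1.8*k + 5.06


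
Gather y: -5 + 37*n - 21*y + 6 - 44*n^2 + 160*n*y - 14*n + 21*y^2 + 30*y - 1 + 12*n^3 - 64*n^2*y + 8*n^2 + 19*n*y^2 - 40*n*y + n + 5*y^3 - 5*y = 12*n^3 - 36*n^2 + 24*n + 5*y^3 + y^2*(19*n + 21) + y*(-64*n^2 + 120*n + 4)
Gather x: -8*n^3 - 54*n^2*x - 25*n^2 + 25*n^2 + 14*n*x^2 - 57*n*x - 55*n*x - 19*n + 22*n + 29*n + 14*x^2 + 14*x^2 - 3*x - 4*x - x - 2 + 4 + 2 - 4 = -8*n^3 + 32*n + x^2*(14*n + 28) + x*(-54*n^2 - 112*n - 8)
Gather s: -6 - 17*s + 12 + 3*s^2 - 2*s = 3*s^2 - 19*s + 6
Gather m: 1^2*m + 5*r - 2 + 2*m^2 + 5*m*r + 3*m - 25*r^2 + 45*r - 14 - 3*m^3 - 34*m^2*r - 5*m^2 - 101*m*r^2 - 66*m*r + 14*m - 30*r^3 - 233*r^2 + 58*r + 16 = -3*m^3 + m^2*(-34*r - 3) + m*(-101*r^2 - 61*r + 18) - 30*r^3 - 258*r^2 + 108*r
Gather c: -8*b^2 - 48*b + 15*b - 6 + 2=-8*b^2 - 33*b - 4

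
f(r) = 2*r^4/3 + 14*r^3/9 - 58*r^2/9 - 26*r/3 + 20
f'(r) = 8*r^3/3 + 14*r^2/3 - 116*r/9 - 26/3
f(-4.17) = 32.86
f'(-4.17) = -67.14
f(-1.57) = 15.75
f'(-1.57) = 12.75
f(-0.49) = 22.55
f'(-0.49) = -1.54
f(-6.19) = 436.53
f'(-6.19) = -382.55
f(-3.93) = 19.14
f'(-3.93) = -47.80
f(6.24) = 1103.70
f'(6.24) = 740.54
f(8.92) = 4754.50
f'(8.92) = 2140.29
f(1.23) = 4.01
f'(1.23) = -12.50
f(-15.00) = 27200.00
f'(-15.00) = -7765.33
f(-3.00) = 0.00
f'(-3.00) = 0.00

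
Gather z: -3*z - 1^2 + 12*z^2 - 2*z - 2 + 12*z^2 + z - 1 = 24*z^2 - 4*z - 4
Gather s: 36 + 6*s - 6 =6*s + 30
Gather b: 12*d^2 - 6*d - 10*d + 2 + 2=12*d^2 - 16*d + 4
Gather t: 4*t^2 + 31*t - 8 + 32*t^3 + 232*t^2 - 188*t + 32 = 32*t^3 + 236*t^2 - 157*t + 24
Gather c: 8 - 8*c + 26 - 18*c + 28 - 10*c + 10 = 72 - 36*c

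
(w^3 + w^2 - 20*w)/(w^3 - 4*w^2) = (w + 5)/w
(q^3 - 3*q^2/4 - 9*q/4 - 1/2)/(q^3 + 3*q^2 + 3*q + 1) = (4*q^2 - 7*q - 2)/(4*(q^2 + 2*q + 1))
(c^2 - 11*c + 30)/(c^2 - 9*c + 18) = (c - 5)/(c - 3)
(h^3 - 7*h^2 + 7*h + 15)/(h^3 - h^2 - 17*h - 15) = (h - 3)/(h + 3)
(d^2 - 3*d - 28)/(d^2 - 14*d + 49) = (d + 4)/(d - 7)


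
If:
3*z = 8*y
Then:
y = 3*z/8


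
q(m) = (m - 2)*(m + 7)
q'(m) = 2*m + 5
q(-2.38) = -20.24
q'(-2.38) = 0.24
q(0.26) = -12.63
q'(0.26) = 5.52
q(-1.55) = -19.35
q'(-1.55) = 1.90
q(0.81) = -9.29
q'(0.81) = 6.62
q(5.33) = 41.06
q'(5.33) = 15.66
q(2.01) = 0.09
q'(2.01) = 9.02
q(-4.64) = -15.67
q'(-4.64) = -4.28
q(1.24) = -6.26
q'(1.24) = 7.48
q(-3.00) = -20.00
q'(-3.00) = -1.00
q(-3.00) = -20.00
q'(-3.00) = -1.00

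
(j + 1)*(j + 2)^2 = j^3 + 5*j^2 + 8*j + 4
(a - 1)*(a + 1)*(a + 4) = a^3 + 4*a^2 - a - 4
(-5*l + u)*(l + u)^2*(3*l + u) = -15*l^4 - 32*l^3*u - 18*l^2*u^2 + u^4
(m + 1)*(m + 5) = m^2 + 6*m + 5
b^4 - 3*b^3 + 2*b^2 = b^2*(b - 2)*(b - 1)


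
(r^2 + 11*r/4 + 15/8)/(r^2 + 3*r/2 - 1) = (8*r^2 + 22*r + 15)/(4*(2*r^2 + 3*r - 2))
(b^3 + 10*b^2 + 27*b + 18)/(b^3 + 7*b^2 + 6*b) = (b + 3)/b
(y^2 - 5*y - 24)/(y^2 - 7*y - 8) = (y + 3)/(y + 1)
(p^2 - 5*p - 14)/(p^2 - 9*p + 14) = (p + 2)/(p - 2)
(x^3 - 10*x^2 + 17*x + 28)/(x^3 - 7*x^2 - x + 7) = (x - 4)/(x - 1)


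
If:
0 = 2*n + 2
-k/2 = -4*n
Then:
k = -8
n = -1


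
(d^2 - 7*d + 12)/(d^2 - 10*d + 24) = (d - 3)/(d - 6)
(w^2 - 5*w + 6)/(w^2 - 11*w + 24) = (w - 2)/(w - 8)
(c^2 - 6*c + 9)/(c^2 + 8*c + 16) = (c^2 - 6*c + 9)/(c^2 + 8*c + 16)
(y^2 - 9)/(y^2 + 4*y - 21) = (y + 3)/(y + 7)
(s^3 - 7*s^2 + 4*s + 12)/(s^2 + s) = s - 8 + 12/s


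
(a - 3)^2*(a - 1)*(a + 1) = a^4 - 6*a^3 + 8*a^2 + 6*a - 9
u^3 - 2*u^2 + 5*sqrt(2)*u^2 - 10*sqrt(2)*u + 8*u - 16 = (u - 2)*(u + sqrt(2))*(u + 4*sqrt(2))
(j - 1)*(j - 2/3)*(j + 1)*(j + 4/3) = j^4 + 2*j^3/3 - 17*j^2/9 - 2*j/3 + 8/9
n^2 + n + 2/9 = (n + 1/3)*(n + 2/3)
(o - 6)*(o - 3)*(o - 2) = o^3 - 11*o^2 + 36*o - 36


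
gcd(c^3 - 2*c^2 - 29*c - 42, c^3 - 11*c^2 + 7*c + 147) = c^2 - 4*c - 21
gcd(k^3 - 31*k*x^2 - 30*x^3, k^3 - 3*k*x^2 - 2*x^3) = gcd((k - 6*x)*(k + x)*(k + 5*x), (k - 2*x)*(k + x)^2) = k + x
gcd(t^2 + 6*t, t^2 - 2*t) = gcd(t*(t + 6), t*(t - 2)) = t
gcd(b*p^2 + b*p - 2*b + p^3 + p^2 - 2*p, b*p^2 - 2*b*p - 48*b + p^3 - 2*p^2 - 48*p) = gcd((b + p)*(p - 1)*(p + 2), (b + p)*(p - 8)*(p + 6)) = b + p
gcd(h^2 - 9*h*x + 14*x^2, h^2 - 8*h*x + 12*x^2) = -h + 2*x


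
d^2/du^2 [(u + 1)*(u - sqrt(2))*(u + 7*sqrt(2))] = 6*u + 2 + 12*sqrt(2)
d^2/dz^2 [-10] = 0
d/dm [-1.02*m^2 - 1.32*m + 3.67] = -2.04*m - 1.32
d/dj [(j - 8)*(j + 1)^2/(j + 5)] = (j + 1)*(-(j - 8)*(j + 1) + 3*(j - 5)*(j + 5))/(j + 5)^2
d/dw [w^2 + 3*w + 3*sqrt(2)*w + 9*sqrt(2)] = 2*w + 3 + 3*sqrt(2)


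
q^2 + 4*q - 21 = (q - 3)*(q + 7)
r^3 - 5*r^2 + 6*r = r*(r - 3)*(r - 2)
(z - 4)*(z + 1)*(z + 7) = z^3 + 4*z^2 - 25*z - 28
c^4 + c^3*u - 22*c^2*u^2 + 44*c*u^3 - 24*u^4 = (c - 2*u)^2*(c - u)*(c + 6*u)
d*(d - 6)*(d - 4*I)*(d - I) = d^4 - 6*d^3 - 5*I*d^3 - 4*d^2 + 30*I*d^2 + 24*d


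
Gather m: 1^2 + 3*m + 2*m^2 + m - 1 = 2*m^2 + 4*m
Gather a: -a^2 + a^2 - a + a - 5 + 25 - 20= 0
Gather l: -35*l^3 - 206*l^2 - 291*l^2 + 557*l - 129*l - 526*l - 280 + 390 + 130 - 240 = -35*l^3 - 497*l^2 - 98*l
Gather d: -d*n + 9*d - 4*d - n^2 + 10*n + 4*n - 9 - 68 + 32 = d*(5 - n) - n^2 + 14*n - 45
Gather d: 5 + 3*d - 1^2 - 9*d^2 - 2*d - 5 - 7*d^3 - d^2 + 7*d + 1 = -7*d^3 - 10*d^2 + 8*d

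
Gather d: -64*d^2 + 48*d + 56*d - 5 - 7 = -64*d^2 + 104*d - 12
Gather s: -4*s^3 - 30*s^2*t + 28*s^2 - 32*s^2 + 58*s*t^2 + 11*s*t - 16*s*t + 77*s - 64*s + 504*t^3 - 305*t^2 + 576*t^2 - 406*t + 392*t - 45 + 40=-4*s^3 + s^2*(-30*t - 4) + s*(58*t^2 - 5*t + 13) + 504*t^3 + 271*t^2 - 14*t - 5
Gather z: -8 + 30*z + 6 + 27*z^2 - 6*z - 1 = 27*z^2 + 24*z - 3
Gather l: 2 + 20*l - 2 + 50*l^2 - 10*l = 50*l^2 + 10*l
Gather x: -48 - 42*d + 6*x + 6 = -42*d + 6*x - 42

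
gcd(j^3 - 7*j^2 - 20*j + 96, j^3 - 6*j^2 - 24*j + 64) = j^2 - 4*j - 32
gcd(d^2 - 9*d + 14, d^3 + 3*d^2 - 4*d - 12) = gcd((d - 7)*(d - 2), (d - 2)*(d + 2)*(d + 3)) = d - 2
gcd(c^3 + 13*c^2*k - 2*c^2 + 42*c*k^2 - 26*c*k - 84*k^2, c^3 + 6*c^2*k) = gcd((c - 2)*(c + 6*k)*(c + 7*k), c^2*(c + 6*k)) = c + 6*k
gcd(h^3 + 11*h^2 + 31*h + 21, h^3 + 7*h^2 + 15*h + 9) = h^2 + 4*h + 3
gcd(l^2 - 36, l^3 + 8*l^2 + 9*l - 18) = l + 6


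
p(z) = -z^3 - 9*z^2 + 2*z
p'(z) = -3*z^2 - 18*z + 2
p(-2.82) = -54.79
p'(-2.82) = 28.90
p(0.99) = -7.81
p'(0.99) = -18.76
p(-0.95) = -9.17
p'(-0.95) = 16.39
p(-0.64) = -4.70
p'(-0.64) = 12.29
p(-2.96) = -58.84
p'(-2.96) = 29.00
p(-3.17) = -64.93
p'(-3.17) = 28.91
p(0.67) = -3.00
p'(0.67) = -11.41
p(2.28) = -54.08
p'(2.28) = -54.64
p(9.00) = -1440.00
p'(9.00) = -403.00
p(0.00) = 0.00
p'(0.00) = 2.00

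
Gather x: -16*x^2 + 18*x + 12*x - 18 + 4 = -16*x^2 + 30*x - 14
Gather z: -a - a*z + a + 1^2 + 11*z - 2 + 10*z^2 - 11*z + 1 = -a*z + 10*z^2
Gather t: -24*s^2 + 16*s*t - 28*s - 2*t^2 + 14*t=-24*s^2 - 28*s - 2*t^2 + t*(16*s + 14)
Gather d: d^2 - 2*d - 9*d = d^2 - 11*d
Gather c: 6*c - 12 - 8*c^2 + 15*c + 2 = -8*c^2 + 21*c - 10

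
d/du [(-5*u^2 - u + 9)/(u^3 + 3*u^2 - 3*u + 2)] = (5*u^4 + 2*u^3 - 9*u^2 - 74*u + 25)/(u^6 + 6*u^5 + 3*u^4 - 14*u^3 + 21*u^2 - 12*u + 4)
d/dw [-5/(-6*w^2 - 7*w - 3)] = 5*(-12*w - 7)/(6*w^2 + 7*w + 3)^2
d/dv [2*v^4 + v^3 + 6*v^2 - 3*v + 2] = 8*v^3 + 3*v^2 + 12*v - 3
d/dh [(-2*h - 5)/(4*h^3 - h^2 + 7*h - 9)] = (-8*h^3 + 2*h^2 - 14*h + (2*h + 5)*(12*h^2 - 2*h + 7) + 18)/(4*h^3 - h^2 + 7*h - 9)^2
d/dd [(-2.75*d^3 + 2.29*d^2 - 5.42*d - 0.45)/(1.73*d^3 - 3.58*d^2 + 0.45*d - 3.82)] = (5.8833*d^4 + 16.2782*d^3 + 15.4774*d^2 - 20.7176*d + 20.9069)/(2.9929*d^6 - 12.3868*d^5 + 14.3734*d^4 - 16.4392*d^3 + 27.5537*d^2 - 3.438*d + 14.5924)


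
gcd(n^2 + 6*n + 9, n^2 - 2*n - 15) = n + 3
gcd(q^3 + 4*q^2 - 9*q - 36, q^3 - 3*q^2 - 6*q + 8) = 1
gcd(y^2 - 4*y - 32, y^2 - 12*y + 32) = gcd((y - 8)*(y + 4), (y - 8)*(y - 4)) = y - 8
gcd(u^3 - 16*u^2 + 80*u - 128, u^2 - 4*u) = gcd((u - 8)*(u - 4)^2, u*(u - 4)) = u - 4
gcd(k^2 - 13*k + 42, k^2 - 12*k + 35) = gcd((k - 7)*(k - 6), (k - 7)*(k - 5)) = k - 7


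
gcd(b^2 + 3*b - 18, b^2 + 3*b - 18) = b^2 + 3*b - 18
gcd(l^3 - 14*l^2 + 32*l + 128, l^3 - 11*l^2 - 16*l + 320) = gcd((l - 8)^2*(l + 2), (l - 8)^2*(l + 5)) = l^2 - 16*l + 64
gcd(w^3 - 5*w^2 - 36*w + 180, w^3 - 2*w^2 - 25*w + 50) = w - 5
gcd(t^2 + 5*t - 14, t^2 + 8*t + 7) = t + 7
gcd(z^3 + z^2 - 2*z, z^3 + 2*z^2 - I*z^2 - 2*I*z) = z^2 + 2*z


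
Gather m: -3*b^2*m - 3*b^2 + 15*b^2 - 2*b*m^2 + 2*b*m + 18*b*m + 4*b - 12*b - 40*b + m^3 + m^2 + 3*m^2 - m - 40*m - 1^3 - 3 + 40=12*b^2 - 48*b + m^3 + m^2*(4 - 2*b) + m*(-3*b^2 + 20*b - 41) + 36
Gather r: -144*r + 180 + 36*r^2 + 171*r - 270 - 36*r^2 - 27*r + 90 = 0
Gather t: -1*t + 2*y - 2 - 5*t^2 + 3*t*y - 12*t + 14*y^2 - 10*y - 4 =-5*t^2 + t*(3*y - 13) + 14*y^2 - 8*y - 6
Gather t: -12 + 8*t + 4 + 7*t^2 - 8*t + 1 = 7*t^2 - 7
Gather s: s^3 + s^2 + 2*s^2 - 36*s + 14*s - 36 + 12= s^3 + 3*s^2 - 22*s - 24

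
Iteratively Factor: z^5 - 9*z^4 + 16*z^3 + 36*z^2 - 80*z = (z - 5)*(z^4 - 4*z^3 - 4*z^2 + 16*z) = z*(z - 5)*(z^3 - 4*z^2 - 4*z + 16) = z*(z - 5)*(z + 2)*(z^2 - 6*z + 8) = z*(z - 5)*(z - 4)*(z + 2)*(z - 2)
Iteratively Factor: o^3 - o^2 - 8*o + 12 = (o + 3)*(o^2 - 4*o + 4) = (o - 2)*(o + 3)*(o - 2)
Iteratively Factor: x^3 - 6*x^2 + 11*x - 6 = (x - 2)*(x^2 - 4*x + 3) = (x - 2)*(x - 1)*(x - 3)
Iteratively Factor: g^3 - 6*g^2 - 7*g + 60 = (g - 5)*(g^2 - g - 12) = (g - 5)*(g + 3)*(g - 4)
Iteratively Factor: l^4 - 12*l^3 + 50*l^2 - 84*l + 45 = (l - 1)*(l^3 - 11*l^2 + 39*l - 45) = (l - 5)*(l - 1)*(l^2 - 6*l + 9) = (l - 5)*(l - 3)*(l - 1)*(l - 3)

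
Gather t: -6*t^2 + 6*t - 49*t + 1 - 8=-6*t^2 - 43*t - 7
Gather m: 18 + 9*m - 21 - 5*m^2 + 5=-5*m^2 + 9*m + 2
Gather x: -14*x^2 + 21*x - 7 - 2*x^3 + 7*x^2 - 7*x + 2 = -2*x^3 - 7*x^2 + 14*x - 5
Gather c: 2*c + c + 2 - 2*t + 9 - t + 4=3*c - 3*t + 15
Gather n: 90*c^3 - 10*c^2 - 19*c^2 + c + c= 90*c^3 - 29*c^2 + 2*c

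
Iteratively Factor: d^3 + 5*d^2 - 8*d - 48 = (d + 4)*(d^2 + d - 12) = (d - 3)*(d + 4)*(d + 4)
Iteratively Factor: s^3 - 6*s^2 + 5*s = (s - 5)*(s^2 - s) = s*(s - 5)*(s - 1)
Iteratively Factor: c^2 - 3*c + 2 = (c - 2)*(c - 1)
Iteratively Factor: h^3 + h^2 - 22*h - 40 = (h - 5)*(h^2 + 6*h + 8) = (h - 5)*(h + 4)*(h + 2)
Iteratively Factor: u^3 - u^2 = (u - 1)*(u^2) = u*(u - 1)*(u)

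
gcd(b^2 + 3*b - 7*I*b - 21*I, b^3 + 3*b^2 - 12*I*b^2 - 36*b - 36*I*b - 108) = b + 3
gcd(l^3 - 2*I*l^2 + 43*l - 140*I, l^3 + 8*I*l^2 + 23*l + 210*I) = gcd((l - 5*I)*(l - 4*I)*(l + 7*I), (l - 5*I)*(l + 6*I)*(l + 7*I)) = l^2 + 2*I*l + 35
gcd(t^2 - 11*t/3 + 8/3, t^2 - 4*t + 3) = t - 1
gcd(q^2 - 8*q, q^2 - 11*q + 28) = 1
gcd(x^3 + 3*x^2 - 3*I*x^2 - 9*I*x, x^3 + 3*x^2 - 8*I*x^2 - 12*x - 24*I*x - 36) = x + 3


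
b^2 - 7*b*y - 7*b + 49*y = (b - 7)*(b - 7*y)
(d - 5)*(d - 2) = d^2 - 7*d + 10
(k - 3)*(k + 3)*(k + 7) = k^3 + 7*k^2 - 9*k - 63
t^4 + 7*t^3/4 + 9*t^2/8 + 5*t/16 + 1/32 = (t + 1/4)*(t + 1/2)^3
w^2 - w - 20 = (w - 5)*(w + 4)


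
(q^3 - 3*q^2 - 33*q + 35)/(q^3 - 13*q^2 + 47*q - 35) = (q + 5)/(q - 5)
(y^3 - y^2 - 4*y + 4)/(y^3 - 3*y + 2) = (y - 2)/(y - 1)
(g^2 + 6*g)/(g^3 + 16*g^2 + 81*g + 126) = g/(g^2 + 10*g + 21)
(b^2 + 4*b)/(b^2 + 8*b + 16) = b/(b + 4)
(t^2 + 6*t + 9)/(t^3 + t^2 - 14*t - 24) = (t + 3)/(t^2 - 2*t - 8)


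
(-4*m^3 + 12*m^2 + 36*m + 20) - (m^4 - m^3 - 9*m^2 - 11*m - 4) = -m^4 - 3*m^3 + 21*m^2 + 47*m + 24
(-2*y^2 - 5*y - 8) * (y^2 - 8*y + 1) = -2*y^4 + 11*y^3 + 30*y^2 + 59*y - 8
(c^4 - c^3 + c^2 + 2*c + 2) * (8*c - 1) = 8*c^5 - 9*c^4 + 9*c^3 + 15*c^2 + 14*c - 2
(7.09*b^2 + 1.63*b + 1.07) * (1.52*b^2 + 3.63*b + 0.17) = 10.7768*b^4 + 28.2143*b^3 + 8.7486*b^2 + 4.1612*b + 0.1819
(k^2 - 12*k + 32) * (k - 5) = k^3 - 17*k^2 + 92*k - 160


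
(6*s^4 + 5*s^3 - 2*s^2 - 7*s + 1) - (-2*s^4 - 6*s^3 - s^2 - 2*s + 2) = 8*s^4 + 11*s^3 - s^2 - 5*s - 1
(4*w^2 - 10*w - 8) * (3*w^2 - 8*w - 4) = 12*w^4 - 62*w^3 + 40*w^2 + 104*w + 32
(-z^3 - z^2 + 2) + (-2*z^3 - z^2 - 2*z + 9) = -3*z^3 - 2*z^2 - 2*z + 11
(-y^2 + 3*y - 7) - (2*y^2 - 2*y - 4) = -3*y^2 + 5*y - 3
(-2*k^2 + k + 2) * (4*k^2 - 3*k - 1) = -8*k^4 + 10*k^3 + 7*k^2 - 7*k - 2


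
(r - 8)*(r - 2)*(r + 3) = r^3 - 7*r^2 - 14*r + 48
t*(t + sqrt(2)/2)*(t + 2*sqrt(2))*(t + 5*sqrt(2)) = t^4 + 15*sqrt(2)*t^3/2 + 27*t^2 + 10*sqrt(2)*t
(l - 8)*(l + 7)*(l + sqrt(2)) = l^3 - l^2 + sqrt(2)*l^2 - 56*l - sqrt(2)*l - 56*sqrt(2)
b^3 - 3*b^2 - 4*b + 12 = (b - 3)*(b - 2)*(b + 2)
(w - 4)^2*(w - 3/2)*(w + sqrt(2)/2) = w^4 - 19*w^3/2 + sqrt(2)*w^3/2 - 19*sqrt(2)*w^2/4 + 28*w^2 - 24*w + 14*sqrt(2)*w - 12*sqrt(2)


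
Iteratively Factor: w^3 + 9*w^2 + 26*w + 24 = (w + 3)*(w^2 + 6*w + 8) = (w + 2)*(w + 3)*(w + 4)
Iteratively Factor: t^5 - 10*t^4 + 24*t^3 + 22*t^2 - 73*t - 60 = (t + 1)*(t^4 - 11*t^3 + 35*t^2 - 13*t - 60) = (t + 1)^2*(t^3 - 12*t^2 + 47*t - 60) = (t - 4)*(t + 1)^2*(t^2 - 8*t + 15) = (t - 5)*(t - 4)*(t + 1)^2*(t - 3)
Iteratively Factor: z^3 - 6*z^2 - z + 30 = (z - 5)*(z^2 - z - 6) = (z - 5)*(z + 2)*(z - 3)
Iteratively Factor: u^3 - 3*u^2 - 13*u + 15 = (u + 3)*(u^2 - 6*u + 5) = (u - 5)*(u + 3)*(u - 1)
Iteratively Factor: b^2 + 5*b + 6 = (b + 2)*(b + 3)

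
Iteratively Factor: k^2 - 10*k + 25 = (k - 5)*(k - 5)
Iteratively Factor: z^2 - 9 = (z - 3)*(z + 3)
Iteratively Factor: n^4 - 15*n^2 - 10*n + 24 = (n + 2)*(n^3 - 2*n^2 - 11*n + 12) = (n + 2)*(n + 3)*(n^2 - 5*n + 4) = (n - 1)*(n + 2)*(n + 3)*(n - 4)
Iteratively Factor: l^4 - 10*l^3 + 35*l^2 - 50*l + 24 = (l - 2)*(l^3 - 8*l^2 + 19*l - 12) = (l - 2)*(l - 1)*(l^2 - 7*l + 12) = (l - 3)*(l - 2)*(l - 1)*(l - 4)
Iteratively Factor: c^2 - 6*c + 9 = (c - 3)*(c - 3)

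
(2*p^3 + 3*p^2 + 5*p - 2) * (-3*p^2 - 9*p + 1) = -6*p^5 - 27*p^4 - 40*p^3 - 36*p^2 + 23*p - 2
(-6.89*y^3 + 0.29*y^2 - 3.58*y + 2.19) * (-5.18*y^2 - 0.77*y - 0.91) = 35.6902*y^5 + 3.8031*y^4 + 24.591*y^3 - 8.8515*y^2 + 1.5715*y - 1.9929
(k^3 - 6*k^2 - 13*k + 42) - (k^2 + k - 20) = k^3 - 7*k^2 - 14*k + 62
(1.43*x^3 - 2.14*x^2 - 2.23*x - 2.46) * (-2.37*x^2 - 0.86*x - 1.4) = -3.3891*x^5 + 3.842*x^4 + 5.1235*x^3 + 10.744*x^2 + 5.2376*x + 3.444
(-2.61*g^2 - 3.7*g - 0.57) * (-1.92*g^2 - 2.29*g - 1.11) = 5.0112*g^4 + 13.0809*g^3 + 12.4645*g^2 + 5.4123*g + 0.6327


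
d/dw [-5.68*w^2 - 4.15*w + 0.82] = -11.36*w - 4.15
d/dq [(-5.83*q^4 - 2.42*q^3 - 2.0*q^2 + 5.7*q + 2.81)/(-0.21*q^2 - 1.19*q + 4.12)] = (2.4486*q^5 + 21.3213*q^4 - 90.3188*q^3 - 26.3342*q^2 - 15.2998*q + 26.8279)/(0.0441*q^4 + 0.4998*q^3 - 0.3143*q^2 - 9.8056*q + 16.9744)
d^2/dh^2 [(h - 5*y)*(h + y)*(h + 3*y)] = 6*h - 2*y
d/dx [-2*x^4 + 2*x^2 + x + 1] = -8*x^3 + 4*x + 1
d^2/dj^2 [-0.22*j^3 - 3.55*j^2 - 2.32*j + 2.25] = -1.32*j - 7.1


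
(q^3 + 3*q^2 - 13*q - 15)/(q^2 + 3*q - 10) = (q^2 - 2*q - 3)/(q - 2)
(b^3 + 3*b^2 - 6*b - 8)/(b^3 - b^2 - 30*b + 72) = (b^3 + 3*b^2 - 6*b - 8)/(b^3 - b^2 - 30*b + 72)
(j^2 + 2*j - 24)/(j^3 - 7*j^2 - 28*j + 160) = (j + 6)/(j^2 - 3*j - 40)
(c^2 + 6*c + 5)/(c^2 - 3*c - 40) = (c + 1)/(c - 8)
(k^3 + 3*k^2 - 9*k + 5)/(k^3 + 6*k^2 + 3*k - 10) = (k - 1)/(k + 2)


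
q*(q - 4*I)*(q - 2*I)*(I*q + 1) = I*q^4 + 7*q^3 - 14*I*q^2 - 8*q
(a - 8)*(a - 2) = a^2 - 10*a + 16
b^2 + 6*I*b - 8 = (b + 2*I)*(b + 4*I)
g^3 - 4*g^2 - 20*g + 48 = (g - 6)*(g - 2)*(g + 4)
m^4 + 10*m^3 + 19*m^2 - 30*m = m*(m - 1)*(m + 5)*(m + 6)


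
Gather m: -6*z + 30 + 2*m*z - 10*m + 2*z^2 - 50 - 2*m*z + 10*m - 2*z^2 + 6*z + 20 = 0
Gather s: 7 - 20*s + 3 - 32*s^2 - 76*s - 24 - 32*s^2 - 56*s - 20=-64*s^2 - 152*s - 34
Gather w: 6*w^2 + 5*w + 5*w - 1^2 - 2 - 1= 6*w^2 + 10*w - 4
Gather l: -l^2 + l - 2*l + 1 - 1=-l^2 - l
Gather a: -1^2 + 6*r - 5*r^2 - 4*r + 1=-5*r^2 + 2*r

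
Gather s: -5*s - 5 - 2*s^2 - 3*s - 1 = -2*s^2 - 8*s - 6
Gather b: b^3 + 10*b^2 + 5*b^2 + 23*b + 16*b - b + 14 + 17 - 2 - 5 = b^3 + 15*b^2 + 38*b + 24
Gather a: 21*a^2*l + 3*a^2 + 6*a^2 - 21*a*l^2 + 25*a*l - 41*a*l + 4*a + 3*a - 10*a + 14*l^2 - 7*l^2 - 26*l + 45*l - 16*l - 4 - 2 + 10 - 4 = a^2*(21*l + 9) + a*(-21*l^2 - 16*l - 3) + 7*l^2 + 3*l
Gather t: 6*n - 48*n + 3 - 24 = -42*n - 21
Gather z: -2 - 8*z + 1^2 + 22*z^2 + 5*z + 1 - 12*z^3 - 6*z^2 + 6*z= -12*z^3 + 16*z^2 + 3*z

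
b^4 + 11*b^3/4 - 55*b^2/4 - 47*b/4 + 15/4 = (b - 3)*(b - 1/4)*(b + 1)*(b + 5)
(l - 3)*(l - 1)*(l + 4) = l^3 - 13*l + 12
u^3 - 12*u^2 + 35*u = u*(u - 7)*(u - 5)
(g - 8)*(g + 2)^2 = g^3 - 4*g^2 - 28*g - 32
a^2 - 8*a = a*(a - 8)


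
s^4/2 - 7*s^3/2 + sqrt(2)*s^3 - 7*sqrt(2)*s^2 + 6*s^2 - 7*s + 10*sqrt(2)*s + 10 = (s/2 + sqrt(2)/2)*(s - 5)*(s - 2)*(s + sqrt(2))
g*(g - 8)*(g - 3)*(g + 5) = g^4 - 6*g^3 - 31*g^2 + 120*g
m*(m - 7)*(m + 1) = m^3 - 6*m^2 - 7*m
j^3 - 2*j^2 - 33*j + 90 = (j - 5)*(j - 3)*(j + 6)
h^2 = h^2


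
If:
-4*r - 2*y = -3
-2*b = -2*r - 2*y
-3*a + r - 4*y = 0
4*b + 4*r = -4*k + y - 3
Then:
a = 1/4 - 3*y/2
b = y/2 + 3/4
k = y/4 - 9/4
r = 3/4 - y/2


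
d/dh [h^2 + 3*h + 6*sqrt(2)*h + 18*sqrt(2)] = 2*h + 3 + 6*sqrt(2)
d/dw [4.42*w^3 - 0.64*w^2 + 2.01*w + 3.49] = 13.26*w^2 - 1.28*w + 2.01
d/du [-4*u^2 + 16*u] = 16 - 8*u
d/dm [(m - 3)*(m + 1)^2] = (m + 1)*(3*m - 5)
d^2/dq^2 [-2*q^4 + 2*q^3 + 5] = 12*q*(1 - 2*q)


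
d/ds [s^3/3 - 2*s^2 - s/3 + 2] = s^2 - 4*s - 1/3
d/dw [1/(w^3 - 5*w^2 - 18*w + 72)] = (-3*w^2 + 10*w + 18)/(w^3 - 5*w^2 - 18*w + 72)^2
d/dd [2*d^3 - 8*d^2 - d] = 6*d^2 - 16*d - 1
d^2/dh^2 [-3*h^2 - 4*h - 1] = -6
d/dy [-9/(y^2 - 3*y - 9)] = 9*(2*y - 3)/(-y^2 + 3*y + 9)^2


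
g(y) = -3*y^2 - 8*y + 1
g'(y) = -6*y - 8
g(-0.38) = 3.61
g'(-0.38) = -5.72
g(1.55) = -18.61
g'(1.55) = -17.30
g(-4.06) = -15.97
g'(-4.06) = 16.36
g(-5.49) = -45.50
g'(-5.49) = 24.94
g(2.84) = -45.92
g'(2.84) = -25.04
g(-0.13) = 1.99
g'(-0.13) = -7.22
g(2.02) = -27.40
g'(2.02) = -20.12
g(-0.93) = 5.85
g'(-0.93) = -2.42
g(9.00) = -314.00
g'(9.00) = -62.00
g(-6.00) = -59.00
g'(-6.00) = 28.00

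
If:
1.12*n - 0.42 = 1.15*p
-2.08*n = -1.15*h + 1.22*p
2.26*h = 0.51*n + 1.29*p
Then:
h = -0.14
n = 0.09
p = -0.28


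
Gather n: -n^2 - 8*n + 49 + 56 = -n^2 - 8*n + 105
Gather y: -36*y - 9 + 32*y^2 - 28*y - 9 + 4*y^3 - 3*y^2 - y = 4*y^3 + 29*y^2 - 65*y - 18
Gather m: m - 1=m - 1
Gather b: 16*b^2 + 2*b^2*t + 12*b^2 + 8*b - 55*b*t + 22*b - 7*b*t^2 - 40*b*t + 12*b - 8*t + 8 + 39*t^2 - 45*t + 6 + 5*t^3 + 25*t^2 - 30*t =b^2*(2*t + 28) + b*(-7*t^2 - 95*t + 42) + 5*t^3 + 64*t^2 - 83*t + 14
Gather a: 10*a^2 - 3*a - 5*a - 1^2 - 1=10*a^2 - 8*a - 2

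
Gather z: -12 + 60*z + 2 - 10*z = 50*z - 10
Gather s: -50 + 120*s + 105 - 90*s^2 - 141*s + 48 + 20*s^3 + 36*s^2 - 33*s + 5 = 20*s^3 - 54*s^2 - 54*s + 108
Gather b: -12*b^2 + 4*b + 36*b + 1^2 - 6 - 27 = -12*b^2 + 40*b - 32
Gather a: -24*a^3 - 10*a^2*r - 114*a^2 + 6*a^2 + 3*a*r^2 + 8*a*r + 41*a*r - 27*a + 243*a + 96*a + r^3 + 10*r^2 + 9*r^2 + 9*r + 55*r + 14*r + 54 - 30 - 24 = -24*a^3 + a^2*(-10*r - 108) + a*(3*r^2 + 49*r + 312) + r^3 + 19*r^2 + 78*r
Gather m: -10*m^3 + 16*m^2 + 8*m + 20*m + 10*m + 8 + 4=-10*m^3 + 16*m^2 + 38*m + 12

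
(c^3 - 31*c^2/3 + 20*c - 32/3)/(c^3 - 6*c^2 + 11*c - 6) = (3*c^2 - 28*c + 32)/(3*(c^2 - 5*c + 6))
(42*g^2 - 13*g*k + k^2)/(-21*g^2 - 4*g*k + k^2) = (-6*g + k)/(3*g + k)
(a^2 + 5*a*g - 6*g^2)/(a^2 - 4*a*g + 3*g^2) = (a + 6*g)/(a - 3*g)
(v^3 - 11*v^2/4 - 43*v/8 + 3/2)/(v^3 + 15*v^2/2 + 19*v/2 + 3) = (8*v^3 - 22*v^2 - 43*v + 12)/(4*(2*v^3 + 15*v^2 + 19*v + 6))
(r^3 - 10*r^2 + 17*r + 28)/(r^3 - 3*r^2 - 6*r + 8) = (r^2 - 6*r - 7)/(r^2 + r - 2)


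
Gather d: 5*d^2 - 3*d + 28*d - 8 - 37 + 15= 5*d^2 + 25*d - 30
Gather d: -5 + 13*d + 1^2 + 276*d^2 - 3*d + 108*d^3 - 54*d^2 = 108*d^3 + 222*d^2 + 10*d - 4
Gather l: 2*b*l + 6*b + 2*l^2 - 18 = 2*b*l + 6*b + 2*l^2 - 18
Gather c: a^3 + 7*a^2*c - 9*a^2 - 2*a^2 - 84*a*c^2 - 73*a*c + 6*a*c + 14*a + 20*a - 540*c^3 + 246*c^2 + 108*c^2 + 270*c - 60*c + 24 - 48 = a^3 - 11*a^2 + 34*a - 540*c^3 + c^2*(354 - 84*a) + c*(7*a^2 - 67*a + 210) - 24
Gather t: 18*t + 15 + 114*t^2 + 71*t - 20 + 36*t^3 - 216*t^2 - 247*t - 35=36*t^3 - 102*t^2 - 158*t - 40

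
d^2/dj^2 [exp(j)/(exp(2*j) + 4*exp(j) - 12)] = (exp(4*j) - 4*exp(3*j) + 72*exp(2*j) + 48*exp(j) + 144)*exp(j)/(exp(6*j) + 12*exp(5*j) + 12*exp(4*j) - 224*exp(3*j) - 144*exp(2*j) + 1728*exp(j) - 1728)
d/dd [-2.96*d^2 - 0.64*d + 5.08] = -5.92*d - 0.64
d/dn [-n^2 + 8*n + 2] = 8 - 2*n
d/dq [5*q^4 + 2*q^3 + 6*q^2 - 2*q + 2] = 20*q^3 + 6*q^2 + 12*q - 2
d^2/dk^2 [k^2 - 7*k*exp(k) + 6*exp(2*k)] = -7*k*exp(k) + 24*exp(2*k) - 14*exp(k) + 2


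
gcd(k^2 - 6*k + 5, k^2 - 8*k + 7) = k - 1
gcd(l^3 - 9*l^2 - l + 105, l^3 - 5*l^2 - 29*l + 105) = l - 7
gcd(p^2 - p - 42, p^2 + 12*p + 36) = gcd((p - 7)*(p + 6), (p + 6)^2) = p + 6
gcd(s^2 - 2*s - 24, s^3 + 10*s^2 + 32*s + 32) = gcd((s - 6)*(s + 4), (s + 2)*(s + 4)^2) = s + 4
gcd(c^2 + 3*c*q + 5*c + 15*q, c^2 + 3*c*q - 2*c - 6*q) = c + 3*q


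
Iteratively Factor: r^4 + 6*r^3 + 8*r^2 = (r)*(r^3 + 6*r^2 + 8*r) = r*(r + 2)*(r^2 + 4*r) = r*(r + 2)*(r + 4)*(r)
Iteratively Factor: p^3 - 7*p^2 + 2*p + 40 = (p - 5)*(p^2 - 2*p - 8) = (p - 5)*(p - 4)*(p + 2)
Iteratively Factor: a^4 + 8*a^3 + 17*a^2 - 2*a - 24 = (a + 3)*(a^3 + 5*a^2 + 2*a - 8) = (a - 1)*(a + 3)*(a^2 + 6*a + 8) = (a - 1)*(a + 2)*(a + 3)*(a + 4)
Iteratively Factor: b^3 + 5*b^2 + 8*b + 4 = (b + 2)*(b^2 + 3*b + 2) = (b + 1)*(b + 2)*(b + 2)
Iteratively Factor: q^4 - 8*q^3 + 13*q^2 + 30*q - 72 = (q - 3)*(q^3 - 5*q^2 - 2*q + 24) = (q - 3)*(q + 2)*(q^2 - 7*q + 12) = (q - 4)*(q - 3)*(q + 2)*(q - 3)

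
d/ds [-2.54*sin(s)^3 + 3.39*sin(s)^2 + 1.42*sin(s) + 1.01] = (-7.62*sin(s)^2 + 6.78*sin(s) + 1.42)*cos(s)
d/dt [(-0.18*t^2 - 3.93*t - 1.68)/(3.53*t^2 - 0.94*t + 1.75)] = (14.0421*t^2 + 11.2308*t - 8.4567)/(12.4609*t^4 - 6.6364*t^3 + 13.2386*t^2 - 3.29*t + 3.0625)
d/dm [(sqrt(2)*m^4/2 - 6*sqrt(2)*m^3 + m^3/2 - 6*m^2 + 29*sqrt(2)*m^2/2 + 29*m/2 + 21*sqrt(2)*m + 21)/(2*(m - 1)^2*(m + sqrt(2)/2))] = (2*sqrt(2)*m^5 - 6*sqrt(2)*m^4 + 4*m^4 - 9*sqrt(2)*m^3 - 12*m^3 - 229*sqrt(2)*m^2 - 20*m^2 - 452*m - 5*sqrt(2)*m - 113*sqrt(2))/(4*(2*m^5 - 6*m^4 + 2*sqrt(2)*m^4 - 6*sqrt(2)*m^3 + 7*m^3 - 5*m^2 + 6*sqrt(2)*m^2 - 2*sqrt(2)*m + 3*m - 1))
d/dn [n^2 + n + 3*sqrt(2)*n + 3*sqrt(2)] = 2*n + 1 + 3*sqrt(2)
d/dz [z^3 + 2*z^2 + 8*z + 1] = 3*z^2 + 4*z + 8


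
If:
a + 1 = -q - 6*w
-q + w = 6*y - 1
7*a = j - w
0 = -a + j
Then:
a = 2/41 - 6*y/41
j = 2/41 - 6*y/41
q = 29/41 - 210*y/41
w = 36*y/41 - 12/41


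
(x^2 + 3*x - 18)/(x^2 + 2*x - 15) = (x + 6)/(x + 5)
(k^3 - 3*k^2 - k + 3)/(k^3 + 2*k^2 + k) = (k^2 - 4*k + 3)/(k*(k + 1))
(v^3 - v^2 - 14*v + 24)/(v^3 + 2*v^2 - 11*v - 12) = (v - 2)/(v + 1)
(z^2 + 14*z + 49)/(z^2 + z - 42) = (z + 7)/(z - 6)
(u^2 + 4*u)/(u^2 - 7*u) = (u + 4)/(u - 7)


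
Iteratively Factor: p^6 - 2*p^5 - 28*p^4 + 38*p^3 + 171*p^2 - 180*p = (p + 4)*(p^5 - 6*p^4 - 4*p^3 + 54*p^2 - 45*p) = (p - 1)*(p + 4)*(p^4 - 5*p^3 - 9*p^2 + 45*p) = p*(p - 1)*(p + 4)*(p^3 - 5*p^2 - 9*p + 45) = p*(p - 3)*(p - 1)*(p + 4)*(p^2 - 2*p - 15) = p*(p - 5)*(p - 3)*(p - 1)*(p + 4)*(p + 3)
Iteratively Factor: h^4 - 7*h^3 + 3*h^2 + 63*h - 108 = (h - 3)*(h^3 - 4*h^2 - 9*h + 36) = (h - 3)^2*(h^2 - h - 12) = (h - 3)^2*(h + 3)*(h - 4)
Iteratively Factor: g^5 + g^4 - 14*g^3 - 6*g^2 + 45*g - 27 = (g - 1)*(g^4 + 2*g^3 - 12*g^2 - 18*g + 27) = (g - 1)*(g + 3)*(g^3 - g^2 - 9*g + 9) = (g - 1)*(g + 3)^2*(g^2 - 4*g + 3) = (g - 3)*(g - 1)*(g + 3)^2*(g - 1)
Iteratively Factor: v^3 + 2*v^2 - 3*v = (v + 3)*(v^2 - v) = (v - 1)*(v + 3)*(v)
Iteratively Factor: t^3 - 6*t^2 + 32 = (t + 2)*(t^2 - 8*t + 16) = (t - 4)*(t + 2)*(t - 4)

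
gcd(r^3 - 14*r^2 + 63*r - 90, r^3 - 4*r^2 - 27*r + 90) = r^2 - 9*r + 18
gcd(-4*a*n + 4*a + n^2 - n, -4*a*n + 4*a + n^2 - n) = 4*a*n - 4*a - n^2 + n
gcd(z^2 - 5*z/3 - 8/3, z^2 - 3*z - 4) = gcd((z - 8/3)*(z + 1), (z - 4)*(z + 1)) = z + 1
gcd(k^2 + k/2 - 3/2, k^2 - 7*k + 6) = k - 1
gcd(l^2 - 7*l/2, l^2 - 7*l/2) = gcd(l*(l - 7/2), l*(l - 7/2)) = l^2 - 7*l/2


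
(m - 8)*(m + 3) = m^2 - 5*m - 24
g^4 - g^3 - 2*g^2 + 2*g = g*(g - 1)*(g - sqrt(2))*(g + sqrt(2))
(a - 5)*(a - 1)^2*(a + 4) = a^4 - 3*a^3 - 17*a^2 + 39*a - 20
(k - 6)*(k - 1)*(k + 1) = k^3 - 6*k^2 - k + 6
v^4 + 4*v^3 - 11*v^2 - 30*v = v*(v - 3)*(v + 2)*(v + 5)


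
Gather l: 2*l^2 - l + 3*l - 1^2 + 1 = 2*l^2 + 2*l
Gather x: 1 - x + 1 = 2 - x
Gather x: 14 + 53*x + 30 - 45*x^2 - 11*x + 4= -45*x^2 + 42*x + 48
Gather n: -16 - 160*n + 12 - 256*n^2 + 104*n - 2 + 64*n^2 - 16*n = -192*n^2 - 72*n - 6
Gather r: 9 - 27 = -18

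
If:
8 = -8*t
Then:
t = -1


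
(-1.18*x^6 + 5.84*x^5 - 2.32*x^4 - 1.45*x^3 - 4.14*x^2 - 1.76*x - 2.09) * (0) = 0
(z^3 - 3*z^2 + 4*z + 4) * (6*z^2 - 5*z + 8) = 6*z^5 - 23*z^4 + 47*z^3 - 20*z^2 + 12*z + 32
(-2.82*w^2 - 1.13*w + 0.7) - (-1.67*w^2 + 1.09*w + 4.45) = -1.15*w^2 - 2.22*w - 3.75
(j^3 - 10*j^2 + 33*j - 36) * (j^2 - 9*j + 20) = j^5 - 19*j^4 + 143*j^3 - 533*j^2 + 984*j - 720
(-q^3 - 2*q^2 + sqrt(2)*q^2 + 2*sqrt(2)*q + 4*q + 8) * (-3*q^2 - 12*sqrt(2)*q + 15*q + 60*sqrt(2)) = 3*q^5 - 9*q^4 + 9*sqrt(2)*q^4 - 66*q^3 - 27*sqrt(2)*q^3 - 138*sqrt(2)*q^2 + 108*q^2 + 144*sqrt(2)*q + 360*q + 480*sqrt(2)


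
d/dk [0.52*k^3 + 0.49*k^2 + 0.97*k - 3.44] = 1.56*k^2 + 0.98*k + 0.97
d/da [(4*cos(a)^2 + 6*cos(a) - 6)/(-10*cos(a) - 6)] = 2*(5*cos(a)^2 + 6*cos(a) + 12)*sin(a)/(5*cos(a) + 3)^2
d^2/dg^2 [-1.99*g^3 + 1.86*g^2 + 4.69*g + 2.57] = 3.72 - 11.94*g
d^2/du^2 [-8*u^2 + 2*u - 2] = -16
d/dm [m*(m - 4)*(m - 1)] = 3*m^2 - 10*m + 4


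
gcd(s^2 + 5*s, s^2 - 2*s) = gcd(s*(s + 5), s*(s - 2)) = s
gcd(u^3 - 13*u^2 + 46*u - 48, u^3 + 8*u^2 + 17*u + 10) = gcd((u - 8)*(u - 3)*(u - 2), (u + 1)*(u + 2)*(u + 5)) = 1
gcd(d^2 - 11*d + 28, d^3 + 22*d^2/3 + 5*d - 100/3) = 1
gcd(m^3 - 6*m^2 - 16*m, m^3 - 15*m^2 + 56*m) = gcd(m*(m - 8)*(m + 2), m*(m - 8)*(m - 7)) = m^2 - 8*m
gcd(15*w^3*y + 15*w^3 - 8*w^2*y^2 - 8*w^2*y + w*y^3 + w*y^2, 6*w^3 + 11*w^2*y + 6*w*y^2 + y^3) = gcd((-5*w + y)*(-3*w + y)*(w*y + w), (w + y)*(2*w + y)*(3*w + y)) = 1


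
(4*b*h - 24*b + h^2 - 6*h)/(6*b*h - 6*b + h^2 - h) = (4*b*h - 24*b + h^2 - 6*h)/(6*b*h - 6*b + h^2 - h)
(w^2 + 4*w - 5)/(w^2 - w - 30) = (w - 1)/(w - 6)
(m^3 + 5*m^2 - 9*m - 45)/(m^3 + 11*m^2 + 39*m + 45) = (m - 3)/(m + 3)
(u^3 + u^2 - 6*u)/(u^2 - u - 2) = u*(u + 3)/(u + 1)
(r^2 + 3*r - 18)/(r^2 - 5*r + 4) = (r^2 + 3*r - 18)/(r^2 - 5*r + 4)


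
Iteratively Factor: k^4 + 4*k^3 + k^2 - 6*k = (k + 3)*(k^3 + k^2 - 2*k) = k*(k + 3)*(k^2 + k - 2) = k*(k + 2)*(k + 3)*(k - 1)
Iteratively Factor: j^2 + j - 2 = (j - 1)*(j + 2)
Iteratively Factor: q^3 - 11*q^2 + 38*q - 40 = (q - 2)*(q^2 - 9*q + 20) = (q - 4)*(q - 2)*(q - 5)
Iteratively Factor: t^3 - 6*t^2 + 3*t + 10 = (t - 5)*(t^2 - t - 2) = (t - 5)*(t + 1)*(t - 2)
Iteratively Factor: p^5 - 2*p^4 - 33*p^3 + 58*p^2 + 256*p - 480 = (p - 5)*(p^4 + 3*p^3 - 18*p^2 - 32*p + 96) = (p - 5)*(p - 3)*(p^3 + 6*p^2 - 32) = (p - 5)*(p - 3)*(p + 4)*(p^2 + 2*p - 8) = (p - 5)*(p - 3)*(p - 2)*(p + 4)*(p + 4)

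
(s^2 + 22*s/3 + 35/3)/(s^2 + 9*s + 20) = (s + 7/3)/(s + 4)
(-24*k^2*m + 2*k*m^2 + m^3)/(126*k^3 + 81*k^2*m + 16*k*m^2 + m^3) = m*(-4*k + m)/(21*k^2 + 10*k*m + m^2)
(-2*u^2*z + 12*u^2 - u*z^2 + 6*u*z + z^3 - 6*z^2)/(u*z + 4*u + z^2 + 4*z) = (-2*u*z + 12*u + z^2 - 6*z)/(z + 4)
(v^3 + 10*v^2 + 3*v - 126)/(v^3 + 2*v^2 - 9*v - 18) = (v^2 + 13*v + 42)/(v^2 + 5*v + 6)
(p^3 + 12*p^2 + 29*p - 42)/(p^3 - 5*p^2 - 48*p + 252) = (p^2 + 5*p - 6)/(p^2 - 12*p + 36)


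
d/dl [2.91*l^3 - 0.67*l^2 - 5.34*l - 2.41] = 8.73*l^2 - 1.34*l - 5.34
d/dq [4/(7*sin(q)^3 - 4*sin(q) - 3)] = 4*(4 - 21*sin(q)^2)*cos(q)/(-7*sin(q)^3 + 4*sin(q) + 3)^2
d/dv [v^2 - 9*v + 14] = 2*v - 9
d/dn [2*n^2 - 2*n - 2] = 4*n - 2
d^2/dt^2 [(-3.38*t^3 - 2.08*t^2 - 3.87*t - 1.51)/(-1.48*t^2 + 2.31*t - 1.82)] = (-1.4210854715202e-14*t^5 + 2.8421709430404e-14*t^4 + 49.039204*t^3 - 99.03228*t^2 - 26.344248*t + 54.300442)/(3.241792*t^6 - 15.179472*t^5 + 35.651868*t^4 - 49.659687*t^3 + 43.842162*t^2 - 22.954932*t + 6.028568)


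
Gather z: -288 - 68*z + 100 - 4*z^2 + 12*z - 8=-4*z^2 - 56*z - 196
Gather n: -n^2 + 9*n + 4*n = -n^2 + 13*n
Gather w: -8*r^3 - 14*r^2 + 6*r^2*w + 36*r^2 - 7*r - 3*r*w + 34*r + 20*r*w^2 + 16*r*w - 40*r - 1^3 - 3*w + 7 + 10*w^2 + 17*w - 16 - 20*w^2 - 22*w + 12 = -8*r^3 + 22*r^2 - 13*r + w^2*(20*r - 10) + w*(6*r^2 + 13*r - 8) + 2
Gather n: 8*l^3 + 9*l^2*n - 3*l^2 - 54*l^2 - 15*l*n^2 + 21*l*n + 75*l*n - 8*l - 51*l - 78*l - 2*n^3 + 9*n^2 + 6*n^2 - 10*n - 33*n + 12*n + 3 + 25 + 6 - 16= 8*l^3 - 57*l^2 - 137*l - 2*n^3 + n^2*(15 - 15*l) + n*(9*l^2 + 96*l - 31) + 18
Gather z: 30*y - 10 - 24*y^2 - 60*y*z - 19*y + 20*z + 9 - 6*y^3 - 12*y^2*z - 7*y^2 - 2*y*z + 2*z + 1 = -6*y^3 - 31*y^2 + 11*y + z*(-12*y^2 - 62*y + 22)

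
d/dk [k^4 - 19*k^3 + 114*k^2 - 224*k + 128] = 4*k^3 - 57*k^2 + 228*k - 224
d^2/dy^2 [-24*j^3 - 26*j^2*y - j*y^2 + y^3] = -2*j + 6*y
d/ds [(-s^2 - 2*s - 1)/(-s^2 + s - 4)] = 3*(-s^2 + 2*s + 3)/(s^4 - 2*s^3 + 9*s^2 - 8*s + 16)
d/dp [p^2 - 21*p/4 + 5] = 2*p - 21/4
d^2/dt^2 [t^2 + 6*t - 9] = 2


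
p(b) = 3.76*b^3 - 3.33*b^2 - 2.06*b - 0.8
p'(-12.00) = 1702.18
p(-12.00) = -6952.88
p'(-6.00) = 443.98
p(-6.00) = -920.48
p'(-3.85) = 190.78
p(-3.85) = -256.80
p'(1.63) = 17.05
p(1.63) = 3.28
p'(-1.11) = 19.23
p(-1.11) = -7.76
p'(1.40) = 10.72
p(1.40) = 0.11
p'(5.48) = 300.19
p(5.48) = 506.68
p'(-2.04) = 58.47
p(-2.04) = -42.38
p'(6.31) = 405.04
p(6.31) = 798.27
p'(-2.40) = 78.90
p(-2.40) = -67.02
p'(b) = 11.28*b^2 - 6.66*b - 2.06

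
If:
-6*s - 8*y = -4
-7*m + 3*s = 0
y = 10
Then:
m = -38/7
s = -38/3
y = 10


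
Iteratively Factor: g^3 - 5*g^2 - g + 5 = (g - 1)*(g^2 - 4*g - 5) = (g - 1)*(g + 1)*(g - 5)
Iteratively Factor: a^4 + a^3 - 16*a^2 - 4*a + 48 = (a + 2)*(a^3 - a^2 - 14*a + 24) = (a + 2)*(a + 4)*(a^2 - 5*a + 6) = (a - 3)*(a + 2)*(a + 4)*(a - 2)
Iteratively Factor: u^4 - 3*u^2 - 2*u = (u + 1)*(u^3 - u^2 - 2*u) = (u - 2)*(u + 1)*(u^2 + u) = u*(u - 2)*(u + 1)*(u + 1)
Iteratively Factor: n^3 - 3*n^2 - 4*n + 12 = (n - 3)*(n^2 - 4) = (n - 3)*(n - 2)*(n + 2)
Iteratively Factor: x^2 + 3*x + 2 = (x + 2)*(x + 1)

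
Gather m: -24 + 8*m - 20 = 8*m - 44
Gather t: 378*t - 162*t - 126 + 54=216*t - 72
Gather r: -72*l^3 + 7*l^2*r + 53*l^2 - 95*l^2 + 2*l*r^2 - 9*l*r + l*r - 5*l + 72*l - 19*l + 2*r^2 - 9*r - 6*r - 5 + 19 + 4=-72*l^3 - 42*l^2 + 48*l + r^2*(2*l + 2) + r*(7*l^2 - 8*l - 15) + 18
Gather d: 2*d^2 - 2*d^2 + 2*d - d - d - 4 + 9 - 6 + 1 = 0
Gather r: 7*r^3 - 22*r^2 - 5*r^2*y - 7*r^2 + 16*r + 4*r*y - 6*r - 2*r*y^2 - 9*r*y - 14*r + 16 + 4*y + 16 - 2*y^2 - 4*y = 7*r^3 + r^2*(-5*y - 29) + r*(-2*y^2 - 5*y - 4) - 2*y^2 + 32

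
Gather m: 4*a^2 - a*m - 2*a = 4*a^2 - a*m - 2*a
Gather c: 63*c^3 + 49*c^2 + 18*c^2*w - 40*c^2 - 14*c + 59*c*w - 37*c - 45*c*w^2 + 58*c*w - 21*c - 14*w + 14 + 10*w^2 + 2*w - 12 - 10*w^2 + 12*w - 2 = 63*c^3 + c^2*(18*w + 9) + c*(-45*w^2 + 117*w - 72)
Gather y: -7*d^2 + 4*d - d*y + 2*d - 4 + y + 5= -7*d^2 + 6*d + y*(1 - d) + 1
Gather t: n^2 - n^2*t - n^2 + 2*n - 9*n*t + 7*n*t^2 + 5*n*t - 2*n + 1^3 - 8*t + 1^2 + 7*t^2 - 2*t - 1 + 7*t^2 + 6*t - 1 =t^2*(7*n + 14) + t*(-n^2 - 4*n - 4)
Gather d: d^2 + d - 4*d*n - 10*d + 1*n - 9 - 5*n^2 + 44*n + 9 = d^2 + d*(-4*n - 9) - 5*n^2 + 45*n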